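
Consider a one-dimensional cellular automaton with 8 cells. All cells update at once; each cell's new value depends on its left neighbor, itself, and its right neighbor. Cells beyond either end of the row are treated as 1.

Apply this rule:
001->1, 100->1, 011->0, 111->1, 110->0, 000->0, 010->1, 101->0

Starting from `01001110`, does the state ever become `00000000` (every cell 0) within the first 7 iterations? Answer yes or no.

01110100
00100111
11111011
11110001
11101010
11001010
10111010
iteration 7 is 10111010, still not uniform 0

no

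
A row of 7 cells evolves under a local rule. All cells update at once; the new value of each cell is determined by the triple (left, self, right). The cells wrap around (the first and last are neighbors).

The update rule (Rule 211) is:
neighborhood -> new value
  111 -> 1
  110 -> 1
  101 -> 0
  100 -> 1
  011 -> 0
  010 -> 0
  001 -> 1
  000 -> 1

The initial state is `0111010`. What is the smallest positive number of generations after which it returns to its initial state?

1011001
1001110
0110110
1010011
1001101
1110100
0110011
0011101
1101100
0100111
0011011
1101001
1100110
0111010

14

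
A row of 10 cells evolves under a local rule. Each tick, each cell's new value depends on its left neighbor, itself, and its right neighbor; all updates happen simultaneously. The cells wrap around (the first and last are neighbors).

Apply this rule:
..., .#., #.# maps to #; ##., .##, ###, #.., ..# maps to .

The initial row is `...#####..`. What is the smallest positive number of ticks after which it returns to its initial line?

##.......#
...#####..

2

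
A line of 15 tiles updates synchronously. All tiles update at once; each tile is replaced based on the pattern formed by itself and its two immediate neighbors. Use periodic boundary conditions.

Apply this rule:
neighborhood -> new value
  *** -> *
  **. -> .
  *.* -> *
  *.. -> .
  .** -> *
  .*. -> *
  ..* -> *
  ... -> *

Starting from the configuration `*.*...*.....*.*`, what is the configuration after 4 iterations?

.***.*******.**

iteration 1: .**.***.*******
iteration 2: **.***.*******.
iteration 3: *.***.*******.*
iteration 4: .***.*******.**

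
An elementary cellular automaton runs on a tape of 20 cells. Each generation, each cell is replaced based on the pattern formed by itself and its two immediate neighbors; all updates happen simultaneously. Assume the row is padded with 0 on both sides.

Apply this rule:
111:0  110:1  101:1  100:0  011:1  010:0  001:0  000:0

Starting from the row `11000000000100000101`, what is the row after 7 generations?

11000000000000000000

11000000000000000010
11000000000000000000
11000000000000000000  (fixed point — unchanged through generation 7)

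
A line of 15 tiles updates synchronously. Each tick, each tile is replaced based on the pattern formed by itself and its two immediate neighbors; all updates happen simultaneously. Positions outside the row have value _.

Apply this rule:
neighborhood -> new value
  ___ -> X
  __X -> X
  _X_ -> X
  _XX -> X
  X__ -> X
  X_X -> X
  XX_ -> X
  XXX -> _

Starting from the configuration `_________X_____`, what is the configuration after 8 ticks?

X_____________X

XXXXXXXXXXXXXXX
X_____________X
XXXXXXXXXXXXXXX  (repeats tick 1; period 2)
tick 8: X_____________X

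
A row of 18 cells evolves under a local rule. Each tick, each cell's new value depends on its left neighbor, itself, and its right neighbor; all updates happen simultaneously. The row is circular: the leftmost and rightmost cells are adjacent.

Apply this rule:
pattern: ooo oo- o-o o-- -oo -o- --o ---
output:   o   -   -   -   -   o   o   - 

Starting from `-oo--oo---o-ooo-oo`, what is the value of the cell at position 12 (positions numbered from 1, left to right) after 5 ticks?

----o----oo--o----
---oo---o---oo----
--o----oo--o------
-oo---o---oo------
o----oo--o--------
position 12 holds -

-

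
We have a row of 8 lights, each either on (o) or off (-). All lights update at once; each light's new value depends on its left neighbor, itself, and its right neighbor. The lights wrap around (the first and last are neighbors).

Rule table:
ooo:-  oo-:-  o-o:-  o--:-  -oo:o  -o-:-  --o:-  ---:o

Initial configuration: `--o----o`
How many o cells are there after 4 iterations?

----oo--
ooo-o--o
-------o
-ooooo--
count of o: 5

5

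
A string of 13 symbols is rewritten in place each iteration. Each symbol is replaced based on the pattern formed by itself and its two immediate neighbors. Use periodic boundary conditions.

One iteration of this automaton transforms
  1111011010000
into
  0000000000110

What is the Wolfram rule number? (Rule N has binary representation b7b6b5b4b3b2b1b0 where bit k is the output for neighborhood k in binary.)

position 1: 111 → 0  (bit 7 = 0)
position 3: 110 → 0  (bit 6 = 0)
position 4: 101 → 0  (bit 5 = 0)
position 9: 100 → 0  (bit 4 = 0)
position 0: 011 → 0  (bit 3 = 0)
position 8: 010 → 0  (bit 2 = 0)
position 12: 001 → 0  (bit 1 = 0)
position 10: 000 → 1  (bit 0 = 1)
bits b7..b0 = 00000001 = 1

1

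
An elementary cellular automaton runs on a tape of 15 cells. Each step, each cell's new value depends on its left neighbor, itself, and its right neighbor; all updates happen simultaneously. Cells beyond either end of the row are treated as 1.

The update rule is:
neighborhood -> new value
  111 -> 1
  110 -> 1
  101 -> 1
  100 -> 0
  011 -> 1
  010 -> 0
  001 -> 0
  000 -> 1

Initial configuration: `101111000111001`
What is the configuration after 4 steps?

111111010111001
111111101111001
111111111111001
111111111111001

111111111111001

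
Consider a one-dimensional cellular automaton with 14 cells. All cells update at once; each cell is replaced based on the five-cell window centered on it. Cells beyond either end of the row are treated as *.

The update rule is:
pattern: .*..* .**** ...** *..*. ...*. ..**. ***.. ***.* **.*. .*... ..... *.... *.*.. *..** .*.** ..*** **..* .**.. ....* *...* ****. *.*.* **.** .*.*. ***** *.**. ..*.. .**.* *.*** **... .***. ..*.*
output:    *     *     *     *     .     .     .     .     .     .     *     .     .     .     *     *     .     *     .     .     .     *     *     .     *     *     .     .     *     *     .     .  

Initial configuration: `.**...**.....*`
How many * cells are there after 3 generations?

****.*.**.*.**
**...***..****
..*.**....****
count of *: 7

7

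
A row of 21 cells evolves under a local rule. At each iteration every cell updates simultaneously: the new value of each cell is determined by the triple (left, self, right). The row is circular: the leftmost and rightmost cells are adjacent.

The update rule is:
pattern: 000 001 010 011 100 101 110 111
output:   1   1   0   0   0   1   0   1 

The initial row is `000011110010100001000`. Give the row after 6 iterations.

100100100101001010100

iteration 1: 111101100101001110011
iteration 2: 111010001010010100101
iteration 3: 110100110100101001010
iteration 4: 001001001001010010101
iteration 5: 010010010010100101010
iteration 6: 100100100101001010100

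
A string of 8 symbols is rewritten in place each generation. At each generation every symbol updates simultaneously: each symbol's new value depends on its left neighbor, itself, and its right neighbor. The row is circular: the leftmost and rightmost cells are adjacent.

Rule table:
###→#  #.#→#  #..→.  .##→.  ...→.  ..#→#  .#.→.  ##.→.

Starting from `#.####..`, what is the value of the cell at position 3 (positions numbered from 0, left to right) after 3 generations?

.#.##..#
#.#...#.
.#...#.#
position 3 holds .

.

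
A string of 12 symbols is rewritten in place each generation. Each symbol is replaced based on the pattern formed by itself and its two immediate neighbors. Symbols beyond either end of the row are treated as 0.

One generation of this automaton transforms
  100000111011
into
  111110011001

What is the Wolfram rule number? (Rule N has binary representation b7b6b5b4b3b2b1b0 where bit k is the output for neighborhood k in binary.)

213

position 7: 111 → 1  (bit 7 = 1)
position 8: 110 → 1  (bit 6 = 1)
position 9: 101 → 0  (bit 5 = 0)
position 1: 100 → 1  (bit 4 = 1)
position 6: 011 → 0  (bit 3 = 0)
position 0: 010 → 1  (bit 2 = 1)
position 5: 001 → 0  (bit 1 = 0)
position 2: 000 → 1  (bit 0 = 1)
bits b7..b0 = 11010101 = 213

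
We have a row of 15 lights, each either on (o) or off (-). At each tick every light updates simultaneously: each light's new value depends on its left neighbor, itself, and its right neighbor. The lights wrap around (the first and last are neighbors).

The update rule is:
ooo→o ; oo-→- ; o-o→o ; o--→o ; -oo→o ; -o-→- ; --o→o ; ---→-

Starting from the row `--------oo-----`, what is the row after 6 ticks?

o-oo-o-o-o-o-o-

-------oo-o----
------oo-o-o---
-----oo-o-o-o--
----oo-o-o-o-o-
---oo-o-o-o-o-o
o-oo-o-o-o-o-o-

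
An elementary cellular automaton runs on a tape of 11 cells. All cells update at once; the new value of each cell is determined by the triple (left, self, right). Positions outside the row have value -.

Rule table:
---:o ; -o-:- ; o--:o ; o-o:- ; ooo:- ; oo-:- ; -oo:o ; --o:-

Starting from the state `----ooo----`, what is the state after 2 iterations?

o----o-o---

ooo-o--oooo
o----o-o---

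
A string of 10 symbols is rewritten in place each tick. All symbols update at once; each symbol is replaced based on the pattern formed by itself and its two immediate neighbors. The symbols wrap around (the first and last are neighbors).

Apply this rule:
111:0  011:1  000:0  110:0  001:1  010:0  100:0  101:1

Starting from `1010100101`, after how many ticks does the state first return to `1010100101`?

10

0101001011
1010010110
0100101101
1001011010
0010110101
0101101010
1011010100
0110101001
1101010010
1010100101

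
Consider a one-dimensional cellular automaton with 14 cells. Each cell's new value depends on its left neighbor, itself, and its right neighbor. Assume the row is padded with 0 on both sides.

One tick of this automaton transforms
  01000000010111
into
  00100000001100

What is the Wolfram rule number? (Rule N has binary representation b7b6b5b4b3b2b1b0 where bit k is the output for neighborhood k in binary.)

position 12: 111 → 0  (bit 7 = 0)
position 13: 110 → 0  (bit 6 = 0)
position 10: 101 → 1  (bit 5 = 1)
position 2: 100 → 1  (bit 4 = 1)
position 11: 011 → 1  (bit 3 = 1)
position 1: 010 → 0  (bit 2 = 0)
position 0: 001 → 0  (bit 1 = 0)
position 3: 000 → 0  (bit 0 = 0)
bits b7..b0 = 00111000 = 56

56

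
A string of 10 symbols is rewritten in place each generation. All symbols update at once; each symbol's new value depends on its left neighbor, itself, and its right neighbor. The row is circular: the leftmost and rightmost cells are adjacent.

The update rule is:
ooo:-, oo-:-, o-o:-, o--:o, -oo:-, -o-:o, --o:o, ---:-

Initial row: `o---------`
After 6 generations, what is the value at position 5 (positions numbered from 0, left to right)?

-

oo-------o
--o-----o-
-ooo---ooo
----o-o---
---oo-oo--
--o-----o-
position 5 holds -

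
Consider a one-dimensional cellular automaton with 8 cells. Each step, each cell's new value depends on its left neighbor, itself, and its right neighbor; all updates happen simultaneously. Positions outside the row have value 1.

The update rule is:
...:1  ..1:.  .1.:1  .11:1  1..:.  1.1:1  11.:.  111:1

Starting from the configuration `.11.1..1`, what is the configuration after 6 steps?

11.11..1
1.11...1
.11..1.1
11...111
1..1.111
...11111

...11111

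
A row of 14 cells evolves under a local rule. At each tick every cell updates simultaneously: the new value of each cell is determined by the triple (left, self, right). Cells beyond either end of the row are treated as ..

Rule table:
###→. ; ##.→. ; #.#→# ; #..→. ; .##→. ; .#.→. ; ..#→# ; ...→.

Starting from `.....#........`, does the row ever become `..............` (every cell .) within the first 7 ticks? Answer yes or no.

....#.........
...#..........
..#...........
.#............
#.............
..............
all cells are . at tick 6

yes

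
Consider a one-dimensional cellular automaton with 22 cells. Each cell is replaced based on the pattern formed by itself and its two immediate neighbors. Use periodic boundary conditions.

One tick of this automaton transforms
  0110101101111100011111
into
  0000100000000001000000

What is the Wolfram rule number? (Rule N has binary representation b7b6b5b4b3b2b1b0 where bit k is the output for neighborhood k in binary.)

5

position 10: 111 → 0  (bit 7 = 0)
position 2: 110 → 0  (bit 6 = 0)
position 0: 101 → 0  (bit 5 = 0)
position 14: 100 → 0  (bit 4 = 0)
position 1: 011 → 0  (bit 3 = 0)
position 4: 010 → 1  (bit 2 = 1)
position 16: 001 → 0  (bit 1 = 0)
position 15: 000 → 1  (bit 0 = 1)
bits b7..b0 = 00000101 = 5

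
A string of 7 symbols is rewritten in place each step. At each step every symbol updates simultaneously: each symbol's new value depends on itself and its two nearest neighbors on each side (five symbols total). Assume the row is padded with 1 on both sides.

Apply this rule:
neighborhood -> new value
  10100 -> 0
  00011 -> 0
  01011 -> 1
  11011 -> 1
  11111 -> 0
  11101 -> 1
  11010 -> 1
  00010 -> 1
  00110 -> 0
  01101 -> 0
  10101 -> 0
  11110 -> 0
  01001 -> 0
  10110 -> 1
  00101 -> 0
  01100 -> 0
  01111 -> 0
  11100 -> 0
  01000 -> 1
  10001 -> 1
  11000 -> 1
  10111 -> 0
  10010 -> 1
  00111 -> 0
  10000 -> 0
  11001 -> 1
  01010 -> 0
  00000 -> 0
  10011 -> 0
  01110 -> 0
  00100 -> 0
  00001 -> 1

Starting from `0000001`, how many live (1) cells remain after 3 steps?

1000100
0111000
1000110
count of 1: 3

3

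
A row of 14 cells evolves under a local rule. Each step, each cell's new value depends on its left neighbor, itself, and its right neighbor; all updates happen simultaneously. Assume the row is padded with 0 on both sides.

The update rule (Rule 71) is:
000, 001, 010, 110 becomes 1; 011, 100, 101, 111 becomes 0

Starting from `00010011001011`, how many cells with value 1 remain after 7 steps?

9

step 1: 11110101011001
step 2: 00010101001011
step 3: 11110101011001  (repeats step 1; period 2)
step 7: 11110101011001
count of 1: 9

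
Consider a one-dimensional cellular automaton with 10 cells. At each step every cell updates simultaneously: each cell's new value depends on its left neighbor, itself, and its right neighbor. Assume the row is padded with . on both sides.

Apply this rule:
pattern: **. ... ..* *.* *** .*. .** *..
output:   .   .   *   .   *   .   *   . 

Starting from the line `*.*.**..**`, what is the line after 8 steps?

step 1: ....*..**.
step 2: ...*..**..
step 3: ..*..**...
step 4: .*..**....
step 5: *..**.....
step 6: ..**......
step 7: .**.......
step 8: **........

**........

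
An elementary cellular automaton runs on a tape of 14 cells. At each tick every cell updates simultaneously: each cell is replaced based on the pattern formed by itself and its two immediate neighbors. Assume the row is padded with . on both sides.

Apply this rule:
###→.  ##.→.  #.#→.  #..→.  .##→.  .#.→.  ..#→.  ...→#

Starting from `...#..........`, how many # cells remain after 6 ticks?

1

##...#########
...#..........  (repeats tick 0; period 2)
tick 6: ...#..........
count of #: 1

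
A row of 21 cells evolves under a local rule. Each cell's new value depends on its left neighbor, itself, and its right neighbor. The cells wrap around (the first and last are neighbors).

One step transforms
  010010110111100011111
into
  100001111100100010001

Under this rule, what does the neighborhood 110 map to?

At position 7 the neighborhood is 110; the next row has 1 there.

1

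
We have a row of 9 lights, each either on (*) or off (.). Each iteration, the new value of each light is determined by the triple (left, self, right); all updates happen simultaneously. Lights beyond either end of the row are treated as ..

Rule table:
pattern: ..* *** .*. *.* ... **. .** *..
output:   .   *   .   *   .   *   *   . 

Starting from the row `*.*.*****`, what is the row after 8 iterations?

.*.******
..*******
..*******  (fixed point — unchanged through iteration 8)

..*******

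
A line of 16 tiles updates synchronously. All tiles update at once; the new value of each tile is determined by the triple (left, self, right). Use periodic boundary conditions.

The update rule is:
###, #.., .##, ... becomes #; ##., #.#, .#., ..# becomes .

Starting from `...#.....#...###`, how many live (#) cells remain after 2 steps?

step 1: ##..####..##.##.
step 2: #.#.###.#.#..#..
count of #: 8

8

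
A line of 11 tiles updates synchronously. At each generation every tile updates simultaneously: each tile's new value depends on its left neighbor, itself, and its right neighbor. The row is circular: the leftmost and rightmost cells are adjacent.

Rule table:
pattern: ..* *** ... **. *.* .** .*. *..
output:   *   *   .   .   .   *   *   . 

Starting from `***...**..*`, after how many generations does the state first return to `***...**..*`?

11

generation 1: **...**..**
generation 2: *...**..***
generation 3: ...**..****
generation 4: ..**..****.
generation 5: .**..****..
generation 6: **..****...
generation 7: *..****...*
generation 8: ..****...**
generation 9: .****...**.
generation 10: ****...**..
generation 11: ***...**..*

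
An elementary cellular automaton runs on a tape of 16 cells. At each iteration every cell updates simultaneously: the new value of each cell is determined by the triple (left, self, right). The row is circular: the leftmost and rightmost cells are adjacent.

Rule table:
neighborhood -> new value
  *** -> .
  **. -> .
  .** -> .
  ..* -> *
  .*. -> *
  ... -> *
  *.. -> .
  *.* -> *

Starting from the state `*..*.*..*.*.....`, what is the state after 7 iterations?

*.****.****.****
.*....*....*....
**.****.****.***
..*....*....*...
***.****.****.**
...*....*....*..
****.****.****.*

****.****.****.*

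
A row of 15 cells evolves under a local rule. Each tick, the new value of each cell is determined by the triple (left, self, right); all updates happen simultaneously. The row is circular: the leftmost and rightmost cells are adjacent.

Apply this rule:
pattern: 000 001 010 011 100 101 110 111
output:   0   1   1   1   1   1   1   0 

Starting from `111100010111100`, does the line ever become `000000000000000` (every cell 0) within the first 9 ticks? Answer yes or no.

tick 1: 100110111100111
tick 2: 111111100111100
tick 3: 100000111100111
tick 4: 110001100111100
tick 5: 111011111100111
tick 6: 001110000111100
tick 7: 011011001100110
tick 8: 111111111111111
tick 9: 000000000000000
all cells are 0 at tick 9

yes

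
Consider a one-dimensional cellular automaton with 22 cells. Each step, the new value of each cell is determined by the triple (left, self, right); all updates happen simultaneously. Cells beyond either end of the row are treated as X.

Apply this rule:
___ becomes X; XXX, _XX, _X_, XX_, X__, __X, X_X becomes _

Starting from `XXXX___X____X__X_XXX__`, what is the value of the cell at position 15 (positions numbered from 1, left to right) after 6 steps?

X

_____X___XX___________
_XXX___X____XXXXXXXXX_
_____X___XX___________  (repeats step 1; period 2)
step 6: _XXX___X____XXXXXXXXX_
position 15 holds X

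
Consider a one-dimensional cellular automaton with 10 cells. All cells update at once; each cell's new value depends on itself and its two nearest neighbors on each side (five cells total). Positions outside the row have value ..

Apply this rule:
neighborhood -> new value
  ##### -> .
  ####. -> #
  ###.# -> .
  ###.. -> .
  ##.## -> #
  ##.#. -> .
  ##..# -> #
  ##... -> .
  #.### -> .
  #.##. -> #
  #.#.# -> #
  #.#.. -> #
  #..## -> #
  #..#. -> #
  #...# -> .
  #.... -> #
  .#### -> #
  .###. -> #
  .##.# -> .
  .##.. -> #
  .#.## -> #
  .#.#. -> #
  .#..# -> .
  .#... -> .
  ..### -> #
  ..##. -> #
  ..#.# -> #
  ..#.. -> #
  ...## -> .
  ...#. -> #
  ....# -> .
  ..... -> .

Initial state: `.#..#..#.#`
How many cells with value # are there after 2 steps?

6

step 1: ##.##.####
step 2: #.##.#.##.
count of #: 6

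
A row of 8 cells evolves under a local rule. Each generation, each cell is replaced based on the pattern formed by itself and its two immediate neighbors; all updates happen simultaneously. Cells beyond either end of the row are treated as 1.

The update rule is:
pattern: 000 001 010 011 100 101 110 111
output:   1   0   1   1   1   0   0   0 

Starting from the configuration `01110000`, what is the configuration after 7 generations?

01001110

01001110
01101000
01001110  (repeats generation 1; period 2)
generation 7: 01001110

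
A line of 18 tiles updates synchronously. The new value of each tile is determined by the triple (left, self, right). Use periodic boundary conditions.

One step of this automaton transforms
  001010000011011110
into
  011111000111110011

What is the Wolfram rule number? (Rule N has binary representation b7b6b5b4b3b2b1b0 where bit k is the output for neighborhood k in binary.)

126

position 14: 111 → 0  (bit 7 = 0)
position 11: 110 → 1  (bit 6 = 1)
position 3: 101 → 1  (bit 5 = 1)
position 5: 100 → 1  (bit 4 = 1)
position 10: 011 → 1  (bit 3 = 1)
position 2: 010 → 1  (bit 2 = 1)
position 1: 001 → 1  (bit 1 = 1)
position 0: 000 → 0  (bit 0 = 0)
bits b7..b0 = 01111110 = 126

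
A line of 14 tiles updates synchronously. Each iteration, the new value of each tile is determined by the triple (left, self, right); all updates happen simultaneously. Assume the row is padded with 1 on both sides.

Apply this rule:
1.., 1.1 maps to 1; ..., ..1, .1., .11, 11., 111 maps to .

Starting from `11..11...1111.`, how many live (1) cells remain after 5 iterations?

4

iteration 1: ..1...1......1
iteration 2: 1..1...1......
iteration 3: .1..1...1.....
iteration 4: 1.1..1...1....
iteration 5: .1.1..1...1...
count of 1: 4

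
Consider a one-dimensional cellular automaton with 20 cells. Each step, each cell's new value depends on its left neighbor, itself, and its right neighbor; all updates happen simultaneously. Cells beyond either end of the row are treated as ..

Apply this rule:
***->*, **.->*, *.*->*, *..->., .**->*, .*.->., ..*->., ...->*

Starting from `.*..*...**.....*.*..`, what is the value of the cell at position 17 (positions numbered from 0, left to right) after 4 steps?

*

......*.**.***..*..*
*****..*******......
*****..*******.*****
*****..*************
position 17 holds *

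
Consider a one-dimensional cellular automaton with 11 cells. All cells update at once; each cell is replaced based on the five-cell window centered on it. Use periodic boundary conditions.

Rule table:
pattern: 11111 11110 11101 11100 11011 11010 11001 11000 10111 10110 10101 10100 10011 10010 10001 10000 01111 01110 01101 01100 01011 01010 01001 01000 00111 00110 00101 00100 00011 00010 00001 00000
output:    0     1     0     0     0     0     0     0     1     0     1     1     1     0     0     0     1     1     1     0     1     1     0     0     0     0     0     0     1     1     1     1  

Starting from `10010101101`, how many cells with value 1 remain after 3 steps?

4

00001110100
11110100100
01100100001
count of 1: 4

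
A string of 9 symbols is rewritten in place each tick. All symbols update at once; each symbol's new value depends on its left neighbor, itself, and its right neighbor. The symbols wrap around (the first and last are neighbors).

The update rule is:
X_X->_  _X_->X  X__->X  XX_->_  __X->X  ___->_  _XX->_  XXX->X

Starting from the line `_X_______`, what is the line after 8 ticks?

XXX______
_X_X____X
_X_XX__XX
_X___XX__
XXX_X__X_
_X__XXXX_
XXXX_XX_X
XXX______

XXX______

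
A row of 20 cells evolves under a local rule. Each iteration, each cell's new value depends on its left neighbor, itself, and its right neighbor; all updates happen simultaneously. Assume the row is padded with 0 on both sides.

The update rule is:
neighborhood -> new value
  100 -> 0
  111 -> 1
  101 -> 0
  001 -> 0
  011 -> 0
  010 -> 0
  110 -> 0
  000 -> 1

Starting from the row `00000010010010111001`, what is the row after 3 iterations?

iteration 1: 11111000000000010000
iteration 2: 01110011111111000111
iteration 3: 00100001111110010010

00100001111110010010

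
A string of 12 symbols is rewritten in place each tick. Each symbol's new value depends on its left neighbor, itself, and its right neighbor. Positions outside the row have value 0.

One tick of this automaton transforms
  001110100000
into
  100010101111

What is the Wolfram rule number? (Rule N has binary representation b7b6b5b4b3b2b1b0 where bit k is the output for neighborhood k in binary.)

69

position 3: 111 → 0  (bit 7 = 0)
position 4: 110 → 1  (bit 6 = 1)
position 5: 101 → 0  (bit 5 = 0)
position 7: 100 → 0  (bit 4 = 0)
position 2: 011 → 0  (bit 3 = 0)
position 6: 010 → 1  (bit 2 = 1)
position 1: 001 → 0  (bit 1 = 0)
position 0: 000 → 1  (bit 0 = 1)
bits b7..b0 = 01000101 = 69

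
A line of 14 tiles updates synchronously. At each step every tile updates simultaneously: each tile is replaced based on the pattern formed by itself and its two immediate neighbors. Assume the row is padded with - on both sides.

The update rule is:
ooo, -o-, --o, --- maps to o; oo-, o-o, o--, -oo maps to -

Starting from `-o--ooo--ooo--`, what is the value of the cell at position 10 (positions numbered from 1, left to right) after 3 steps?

-

oo-o-o--o-o--o
---o-o-oo-o-oo
oooo-o----o---
position 10 holds -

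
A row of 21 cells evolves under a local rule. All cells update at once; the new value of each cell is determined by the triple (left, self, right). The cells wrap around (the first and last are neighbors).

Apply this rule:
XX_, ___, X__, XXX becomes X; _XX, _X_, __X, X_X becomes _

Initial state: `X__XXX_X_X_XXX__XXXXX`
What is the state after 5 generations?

XX__XX______XXX__XXXX
XXX__XXXXXX__XXX__XXX
XXXX__XXXXXX__XXX__XX
XXXXX__XXXXXX__XXX__X
XXXXXX__XXXXXX__XXX__

XXXXXX__XXXXXX__XXX__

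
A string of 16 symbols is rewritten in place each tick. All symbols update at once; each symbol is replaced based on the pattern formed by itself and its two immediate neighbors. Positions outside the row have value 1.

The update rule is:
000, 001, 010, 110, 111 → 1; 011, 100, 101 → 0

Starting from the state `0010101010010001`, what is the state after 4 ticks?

0110101010110110
0010101010010010
0110101010110110  (repeats tick 1; period 2)
tick 4: 0010101010010010

0010101010010010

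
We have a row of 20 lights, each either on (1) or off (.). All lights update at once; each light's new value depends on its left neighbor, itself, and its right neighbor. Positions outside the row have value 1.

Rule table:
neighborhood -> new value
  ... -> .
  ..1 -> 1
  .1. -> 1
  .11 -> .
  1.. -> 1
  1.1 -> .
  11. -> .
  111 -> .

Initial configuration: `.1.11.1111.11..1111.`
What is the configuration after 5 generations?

.....1...111.....11.

.1...........11.....
.11.........1..1...1
...1.......111111.1.
1.111.....1.......1.
.....1...111.....11.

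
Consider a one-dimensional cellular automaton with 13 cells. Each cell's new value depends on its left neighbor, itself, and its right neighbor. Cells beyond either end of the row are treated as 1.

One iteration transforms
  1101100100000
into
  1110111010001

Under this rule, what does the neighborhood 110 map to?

At position 1 the neighborhood is 110; the next row has 1 there.

1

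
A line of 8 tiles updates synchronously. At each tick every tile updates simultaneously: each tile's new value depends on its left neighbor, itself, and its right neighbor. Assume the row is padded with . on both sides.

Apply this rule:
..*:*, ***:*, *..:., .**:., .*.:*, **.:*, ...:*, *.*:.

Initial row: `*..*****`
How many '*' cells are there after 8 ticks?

4

*.*.****
*.*..***
*.*.*.**
*.*.*..*
*.*.*.**  (repeats tick 3; period 2)
tick 8: *.*.*..*
count of *: 4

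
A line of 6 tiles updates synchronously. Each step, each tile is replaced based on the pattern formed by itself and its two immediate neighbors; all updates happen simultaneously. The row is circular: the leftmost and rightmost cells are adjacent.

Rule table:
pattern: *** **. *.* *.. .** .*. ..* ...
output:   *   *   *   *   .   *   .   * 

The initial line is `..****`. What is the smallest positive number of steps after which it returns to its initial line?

*..***
**..**
***..*
****..
.****.
..****

6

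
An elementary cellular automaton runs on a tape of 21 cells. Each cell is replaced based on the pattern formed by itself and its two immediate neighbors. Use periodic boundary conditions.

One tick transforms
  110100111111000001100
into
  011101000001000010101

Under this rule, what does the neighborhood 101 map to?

At position 2 the neighborhood is 101; the next row has 1 there.

1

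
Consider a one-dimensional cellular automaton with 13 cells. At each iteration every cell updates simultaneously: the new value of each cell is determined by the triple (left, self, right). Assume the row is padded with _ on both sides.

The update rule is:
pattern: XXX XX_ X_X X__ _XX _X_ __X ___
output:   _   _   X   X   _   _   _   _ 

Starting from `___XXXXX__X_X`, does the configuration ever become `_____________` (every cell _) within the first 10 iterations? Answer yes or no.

________X__X_
_________X__X
__________X__
___________X_
____________X
_____________
all cells are _ at iteration 6

yes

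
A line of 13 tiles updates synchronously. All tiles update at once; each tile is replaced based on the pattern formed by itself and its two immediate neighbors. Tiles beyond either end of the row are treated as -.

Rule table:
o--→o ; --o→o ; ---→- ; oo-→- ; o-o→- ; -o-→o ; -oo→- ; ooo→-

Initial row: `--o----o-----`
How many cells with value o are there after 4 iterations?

iteration 1: -ooo--ooo----
iteration 2: o---oo---o---
iteration 3: oo-o--o-ooo--
iteration 4: ---oooo----o-
count of o: 5

5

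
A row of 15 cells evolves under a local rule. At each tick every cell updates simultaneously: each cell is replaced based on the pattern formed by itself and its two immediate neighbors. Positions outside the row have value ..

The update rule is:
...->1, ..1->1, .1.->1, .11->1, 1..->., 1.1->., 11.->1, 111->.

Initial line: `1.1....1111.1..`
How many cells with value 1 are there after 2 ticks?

8

1.1.1111..1.1.1
1.1.1..1.11.1.1
count of 1: 8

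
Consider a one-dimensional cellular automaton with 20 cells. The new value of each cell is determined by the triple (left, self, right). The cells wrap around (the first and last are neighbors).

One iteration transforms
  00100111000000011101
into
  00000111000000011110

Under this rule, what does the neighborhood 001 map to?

0

At position 1 the neighborhood is 001; the next row has 0 there.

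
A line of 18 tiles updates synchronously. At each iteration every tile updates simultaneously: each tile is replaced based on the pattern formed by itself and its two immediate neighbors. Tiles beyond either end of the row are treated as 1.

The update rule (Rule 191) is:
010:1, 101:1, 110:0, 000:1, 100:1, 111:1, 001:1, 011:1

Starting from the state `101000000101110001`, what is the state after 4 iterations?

011111111111101111
111111111111011111
111111111110111111
111111111101111111

111111111101111111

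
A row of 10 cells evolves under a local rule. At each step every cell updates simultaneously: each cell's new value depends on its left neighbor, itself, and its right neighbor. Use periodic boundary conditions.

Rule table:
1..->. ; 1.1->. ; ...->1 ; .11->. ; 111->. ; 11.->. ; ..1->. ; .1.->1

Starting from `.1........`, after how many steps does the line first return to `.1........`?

.1.1111111
.1........

2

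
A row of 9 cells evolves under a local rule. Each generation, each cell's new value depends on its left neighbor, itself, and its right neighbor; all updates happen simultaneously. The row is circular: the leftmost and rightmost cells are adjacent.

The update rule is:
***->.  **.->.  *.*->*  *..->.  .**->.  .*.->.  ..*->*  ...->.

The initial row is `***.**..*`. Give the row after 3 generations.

.*...*...

generation 1: ...*...*.
generation 2: ..*...*..
generation 3: .*...*...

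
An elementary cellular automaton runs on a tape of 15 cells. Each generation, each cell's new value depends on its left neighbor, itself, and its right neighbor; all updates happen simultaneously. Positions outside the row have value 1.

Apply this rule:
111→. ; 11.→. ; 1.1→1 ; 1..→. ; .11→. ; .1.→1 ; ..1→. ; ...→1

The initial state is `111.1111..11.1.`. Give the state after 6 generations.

1.....11111.1..

generation 1: ...1........111
generation 2: .1.1.111111....
generation 3: 11111.......11.
generation 4: ......11111...1
generation 5: .1111.......1..
generation 6: 1.....11111.1..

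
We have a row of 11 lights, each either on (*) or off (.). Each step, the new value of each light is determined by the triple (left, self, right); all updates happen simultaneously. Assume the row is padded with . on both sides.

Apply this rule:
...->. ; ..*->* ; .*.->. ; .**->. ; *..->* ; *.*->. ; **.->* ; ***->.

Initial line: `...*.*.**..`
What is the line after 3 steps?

*...*.*...*

..*.....**.
.*.*...*.**
*...*.*...*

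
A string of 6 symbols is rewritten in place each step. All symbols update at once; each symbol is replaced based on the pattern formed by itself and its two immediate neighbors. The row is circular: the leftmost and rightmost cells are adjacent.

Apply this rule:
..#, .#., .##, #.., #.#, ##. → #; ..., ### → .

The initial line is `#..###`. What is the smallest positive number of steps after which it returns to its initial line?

2

step 1: ####..
step 2: #..###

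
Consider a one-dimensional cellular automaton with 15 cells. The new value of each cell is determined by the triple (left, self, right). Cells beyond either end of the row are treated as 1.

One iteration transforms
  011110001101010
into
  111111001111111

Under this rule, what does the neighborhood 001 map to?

At position 7 the neighborhood is 001; the next row has 0 there.

0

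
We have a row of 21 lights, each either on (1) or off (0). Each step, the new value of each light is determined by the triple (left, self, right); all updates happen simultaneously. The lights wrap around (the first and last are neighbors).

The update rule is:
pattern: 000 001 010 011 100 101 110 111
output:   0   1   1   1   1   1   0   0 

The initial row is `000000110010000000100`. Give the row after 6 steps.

101110110101100110111

step 1: 000001101111000001110
step 2: 000011011000100011001
step 3: 100110110101110110111
step 4: 011101101111001101100
step 5: 110011011000111011010
step 6: 101110110101100110111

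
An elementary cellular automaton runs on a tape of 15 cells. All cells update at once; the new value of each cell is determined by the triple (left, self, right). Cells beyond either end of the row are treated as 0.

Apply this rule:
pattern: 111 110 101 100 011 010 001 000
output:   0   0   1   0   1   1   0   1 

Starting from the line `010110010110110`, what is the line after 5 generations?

011100011101100
010001010011001
010101110010001
011111000010101
010000011011111

010000011011111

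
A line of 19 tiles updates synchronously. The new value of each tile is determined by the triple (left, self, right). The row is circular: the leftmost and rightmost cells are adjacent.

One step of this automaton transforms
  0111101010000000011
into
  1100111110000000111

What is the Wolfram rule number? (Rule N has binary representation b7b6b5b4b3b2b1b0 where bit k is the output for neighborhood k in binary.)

110

position 2: 111 → 0  (bit 7 = 0)
position 4: 110 → 1  (bit 6 = 1)
position 0: 101 → 1  (bit 5 = 1)
position 9: 100 → 0  (bit 4 = 0)
position 1: 011 → 1  (bit 3 = 1)
position 6: 010 → 1  (bit 2 = 1)
position 16: 001 → 1  (bit 1 = 1)
position 10: 000 → 0  (bit 0 = 0)
bits b7..b0 = 01101110 = 110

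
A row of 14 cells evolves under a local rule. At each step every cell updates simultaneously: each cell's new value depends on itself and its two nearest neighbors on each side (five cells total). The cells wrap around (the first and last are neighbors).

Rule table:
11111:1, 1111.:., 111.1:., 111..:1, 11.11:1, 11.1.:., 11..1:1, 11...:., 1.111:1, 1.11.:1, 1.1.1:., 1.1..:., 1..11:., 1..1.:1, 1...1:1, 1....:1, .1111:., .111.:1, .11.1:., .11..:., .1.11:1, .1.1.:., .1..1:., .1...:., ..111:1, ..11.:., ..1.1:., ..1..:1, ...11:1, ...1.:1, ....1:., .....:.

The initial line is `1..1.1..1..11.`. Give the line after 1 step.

..1....11.....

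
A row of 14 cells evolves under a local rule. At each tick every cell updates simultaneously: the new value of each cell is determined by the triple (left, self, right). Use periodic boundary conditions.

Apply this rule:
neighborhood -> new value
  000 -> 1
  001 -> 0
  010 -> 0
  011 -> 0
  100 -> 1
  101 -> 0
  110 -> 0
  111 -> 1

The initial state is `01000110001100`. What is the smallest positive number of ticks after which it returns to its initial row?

28

tick 1: 00110001100011
tick 2: 10001100011000
tick 3: 01100011000110
tick 4: 00011000110001
tick 5: 11000110001100
tick 6: 00110001100010
tick 7: 10001100011001
tick 8: 01100011000100
tick 9: 00011000110011
tick 10: 11000110001000
tick 11: 00110001100110
tick 12: 10001100010001
tick 13: 01100011001100
tick 14: 00011000100011
tick 15: 11000110011000
tick 16: 00110001000110
tick 17: 10001100110001
tick 18: 01100010001100
tick 19: 00011001100011
tick 20: 11000100011000
tick 21: 00110011000110
tick 22: 10001000110001
tick 23: 01100110001100
tick 24: 00010001100011
tick 25: 11001100011000
tick 26: 00100011000110
tick 27: 10011000110001
tick 28: 01000110001100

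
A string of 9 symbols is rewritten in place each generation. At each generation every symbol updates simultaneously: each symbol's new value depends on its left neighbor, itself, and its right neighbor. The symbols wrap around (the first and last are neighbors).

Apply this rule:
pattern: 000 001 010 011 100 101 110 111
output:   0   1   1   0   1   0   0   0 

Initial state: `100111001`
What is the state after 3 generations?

011101110

011000110
100101001
011101110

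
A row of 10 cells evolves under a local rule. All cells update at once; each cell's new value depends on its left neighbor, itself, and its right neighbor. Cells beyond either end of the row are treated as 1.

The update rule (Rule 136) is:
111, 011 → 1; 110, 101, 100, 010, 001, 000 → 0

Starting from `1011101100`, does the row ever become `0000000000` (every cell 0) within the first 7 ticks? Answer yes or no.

yes

0011001000
0010000000
0000000000
all cells are 0 at tick 3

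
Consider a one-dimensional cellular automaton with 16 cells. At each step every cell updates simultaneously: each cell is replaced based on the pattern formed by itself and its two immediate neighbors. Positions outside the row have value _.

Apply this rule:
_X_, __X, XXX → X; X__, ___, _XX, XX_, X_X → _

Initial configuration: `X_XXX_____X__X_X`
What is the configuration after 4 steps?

X_____X______X__

X__X_____XX_XX_X
X_XX____X______X
X______XX_____XX
X_____X______X__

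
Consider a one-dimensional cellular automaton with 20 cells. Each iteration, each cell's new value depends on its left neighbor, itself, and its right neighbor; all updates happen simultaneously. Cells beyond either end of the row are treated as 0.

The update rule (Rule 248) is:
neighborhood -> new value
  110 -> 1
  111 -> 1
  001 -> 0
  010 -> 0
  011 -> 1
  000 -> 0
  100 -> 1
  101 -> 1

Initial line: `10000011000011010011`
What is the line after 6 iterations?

01000011100011101011
00100011110011110111
00010011111011111111
00001011111111111111
00000111111111111111
00000111111111111111

00000111111111111111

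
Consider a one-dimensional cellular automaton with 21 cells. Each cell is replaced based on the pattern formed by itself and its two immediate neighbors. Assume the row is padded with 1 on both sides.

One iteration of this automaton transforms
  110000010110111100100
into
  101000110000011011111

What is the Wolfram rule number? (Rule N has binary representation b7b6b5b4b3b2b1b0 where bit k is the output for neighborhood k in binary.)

position 0: 111 → 1  (bit 7 = 1)
position 1: 110 → 0  (bit 6 = 0)
position 8: 101 → 0  (bit 5 = 0)
position 2: 100 → 1  (bit 4 = 1)
position 9: 011 → 0  (bit 3 = 0)
position 7: 010 → 1  (bit 2 = 1)
position 6: 001 → 1  (bit 1 = 1)
position 3: 000 → 0  (bit 0 = 0)
bits b7..b0 = 10010110 = 150

150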